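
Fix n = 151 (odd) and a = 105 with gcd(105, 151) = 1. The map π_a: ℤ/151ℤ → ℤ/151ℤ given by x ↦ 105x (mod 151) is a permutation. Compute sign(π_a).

Orbit of 64 under x↦105x: [64, 76, 128, 1, 105, 2, 59]… (length divides ord_151(105)).
11 cycles of lengths [15, 15, 15, 15, 15, 15, 15, 15, 15, 15, 1].
n − c = 151 − 11 = 140; sign = (−1)^140 = +1.
Check: (105/151) = +1 by Zolotarev.

+1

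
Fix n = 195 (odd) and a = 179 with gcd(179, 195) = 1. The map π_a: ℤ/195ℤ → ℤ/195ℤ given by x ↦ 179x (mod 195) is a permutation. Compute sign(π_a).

-1

Orbit of 179 under x↦179x: [179, 61, 194, 16, 134, 1]… (length divides ord_195(179)).
Cycle lengths of π_179 on ℤ/195ℤ: [6, 6, 6, 6, 6, 6, 6, 6, 6, 6, 6, 6, 6, 6, 6, 6, 6, 6, 6, 6, 6, 6, 6, 6, 6, 6, 6, 6, 6, 6, 2, 2, 2, 2, 2, 2, 2, 1]; 38 cycles in total.
195 − 38 = 157 transpositions; sign(π) = (−1)^157 = -1.
(179|195)_J = -1 (Zolotarev's lemma cross-check).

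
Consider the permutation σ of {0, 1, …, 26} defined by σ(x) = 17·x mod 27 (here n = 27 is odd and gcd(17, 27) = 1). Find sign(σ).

-1

Orbit of 26 under x↦17x: [26, 10, 8, 1, 17, 19]… (length divides ord_27(17)).
Cycle type of π: 6×3 + 2×4 + 1; total 8 cycles.
8 cycles on 27: each ℓ→(−1)^(ℓ−1), product (−1)^19 = -1.
The Jacobi symbol (17|27) = -1 (Zolotarev) agrees.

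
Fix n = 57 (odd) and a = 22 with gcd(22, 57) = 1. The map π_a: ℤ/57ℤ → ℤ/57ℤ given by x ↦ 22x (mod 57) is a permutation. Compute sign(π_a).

-1

Trace 40: π^k(40) = [40, 25, 37, 16, 10, 49, 52] for k=0..6.
Decompose π into cycles: lengths [18, 18, 18, 1, 1, 1] (6 cycles, including the fixed point 0).
With 6 cycles on 57 points, sign = (−1)^{57−6} = -1.
The Jacobi symbol (22|57) = -1 (Zolotarev) agrees.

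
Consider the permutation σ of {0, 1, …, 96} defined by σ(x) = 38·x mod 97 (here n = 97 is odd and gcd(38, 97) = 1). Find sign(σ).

Start at x=78: 78 → 54 → 15 → 85 → 29 → 35 → 69 → … (one orbit).
The orbit structure of x ↦ 38x mod 97: 2 orbits of sizes [96, 1].
97 − 2 = 95 transpositions; sign(π) = (−1)^95 = -1.
The Jacobi symbol (38|97) = -1 (Zolotarev) agrees.

-1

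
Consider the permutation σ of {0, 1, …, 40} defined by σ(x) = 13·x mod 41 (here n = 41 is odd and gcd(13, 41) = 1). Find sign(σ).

Start at x=36: 36 → 17 → 16 → 3 → 39 → 15 → 31 → … (one orbit).
Cycle type of π: 40 + 1; total 2 cycles.
With 2 cycles on 41 points, sign = (−1)^{41−2} = -1.

-1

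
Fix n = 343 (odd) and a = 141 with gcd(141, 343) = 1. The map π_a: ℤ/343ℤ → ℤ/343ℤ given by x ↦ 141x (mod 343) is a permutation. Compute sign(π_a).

+1

Orbit of 36 under x↦141x: [36, 274, 218, 211, 253, 1, 141]… (length divides ord_343(141)).
Cycle type of π: 49×6 + 7×6 + 1×7; total 19 cycles.
With 19 cycles on 343 points, sign = (−1)^{343−19} = +1.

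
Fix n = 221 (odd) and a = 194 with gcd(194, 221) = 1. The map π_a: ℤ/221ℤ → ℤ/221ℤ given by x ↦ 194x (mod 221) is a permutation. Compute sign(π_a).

Orbit of 183 under x↦194x: [183, 142, 144, 90, 1, 194, 66]… (length divides ord_221(194)).
Decompose π into cycles: lengths [16, 16, 16, 16, 16, 16, 16, 16, 16, 16, 16, 16, 16, 2, 2, 2, 2, 2, 2, 1] (20 cycles, including the fixed point 0).
20 cycles on 221: each ℓ→(−1)^(ℓ−1), product (−1)^201 = -1.

-1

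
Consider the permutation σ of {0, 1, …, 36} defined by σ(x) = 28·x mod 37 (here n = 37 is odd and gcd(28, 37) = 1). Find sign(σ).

+1

Trace 7: π^k(7) = [7, 11, 12, 3, 10, 21, 33] for k=0..6.
The orbit structure of x ↦ 28x mod 37: 3 orbits of sizes [18, 18, 1].
sign(π) = (−1)^{n − #cycles} = (−1)^{37−3} = (−1)^34 = +1.
The Jacobi symbol (28|37) = +1 (Zolotarev) agrees.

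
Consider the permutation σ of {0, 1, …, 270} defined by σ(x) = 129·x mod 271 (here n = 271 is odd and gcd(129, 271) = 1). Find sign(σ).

Trace 55: π^k(55) = [55, 49, 88, 241, 195, 223, 41] for k=0..6.
Cycle lengths of π_129 on ℤ/271ℤ: [135, 135, 1]; 3 cycles in total.
Σ(ℓ_i−1) = 271−3 = 268; sign = (−1)^268 = +1.
Zolotarev: (129|271) = +1, matching the cycle-count sign.

+1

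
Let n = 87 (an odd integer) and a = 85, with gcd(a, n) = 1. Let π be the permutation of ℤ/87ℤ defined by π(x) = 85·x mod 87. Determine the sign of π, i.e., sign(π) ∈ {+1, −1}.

-1

Trace 10: π^k(10) = [10, 67, 40, 7, 73, 28, 31] for k=0..6.
Cycle lengths of π_85 on ℤ/87ℤ: [28, 28, 28, 1, 1, 1]; 6 cycles in total.
sign(π) = (−1)^{n − #cycles} = (−1)^{87−6} = (−1)^81 = -1.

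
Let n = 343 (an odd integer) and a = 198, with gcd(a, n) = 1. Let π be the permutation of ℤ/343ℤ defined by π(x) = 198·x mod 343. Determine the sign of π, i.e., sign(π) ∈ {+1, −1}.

Start at x=212: 212 → 130 → 15 → 226 → 158 → 71 → 338 → … (one orbit).
π_198 has 7 disjoint cycles with lengths [147, 147, 21, 21, 3, 3, 1] on {0,…,342}.
n − c = 343 − 7 = 336; sign = (−1)^336 = +1.
Via Zolotarev, sign(π_{198}) = (198|343) = +1.

+1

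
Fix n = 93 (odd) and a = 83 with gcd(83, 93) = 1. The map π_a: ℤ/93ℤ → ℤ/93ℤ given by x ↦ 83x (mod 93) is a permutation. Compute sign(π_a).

+1

Orbit of 92 under x↦83x: [92, 10, 86, 70, 44, 25, 29]… (length divides ord_93(83)).
Cycle type of π: 30×3 + 2 + 1; total 5 cycles.
Σ(ℓ_i−1) = 93−5 = 88; sign = (−1)^88 = +1.
Check: (83/93) = +1 by Zolotarev.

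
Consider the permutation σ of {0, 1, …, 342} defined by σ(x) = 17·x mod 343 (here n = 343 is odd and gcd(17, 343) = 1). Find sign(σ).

Trace 180: π^k(180) = [180, 316, 227, 86, 90, 158, 285] for k=0..6.
π_17 has 4 disjoint cycles with lengths [294, 42, 6, 1] on {0,…,342}.
With 4 cycles on 343 points, sign = (−1)^{343−4} = -1.
The Jacobi symbol (17|343) = -1 (Zolotarev) agrees.

-1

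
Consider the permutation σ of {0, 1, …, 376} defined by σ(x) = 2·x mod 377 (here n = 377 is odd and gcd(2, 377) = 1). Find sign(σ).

Orbit of 81 under x↦2x: [81, 162, 324, 271, 165, 330, 283]… (length divides ord_377(2)).
7 cycles of lengths [84, 84, 84, 84, 28, 12, 1].
377 − 7 = 370 transpositions; sign(π) = (−1)^370 = +1.
Check: (2/377) = +1 by Zolotarev.

+1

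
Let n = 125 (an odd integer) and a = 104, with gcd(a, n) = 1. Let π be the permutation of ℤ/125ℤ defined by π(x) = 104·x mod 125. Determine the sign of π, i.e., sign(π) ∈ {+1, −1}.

+1

Orbit of 69 under x↦104x: [69, 51, 54, 116, 64, 31, 99]… (length divides ord_125(104)).
7 cycles of lengths [50, 50, 10, 10, 2, 2, 1].
sign(π) = (−1)^{n − #cycles} = (−1)^{125−7} = (−1)^118 = +1.
Zolotarev: (104|125) = +1, matching the cycle-count sign.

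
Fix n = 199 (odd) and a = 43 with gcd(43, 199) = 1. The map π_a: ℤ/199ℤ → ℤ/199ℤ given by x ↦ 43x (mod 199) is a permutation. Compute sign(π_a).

+1

Trace 1: π^k(1) = [1, 43, 58, 106, 180, 178, 92] for k=0..6.
Cycle type of π: 9×22 + 1; total 23 cycles.
Σ(ℓ_i−1) = 199−23 = 176; sign = (−1)^176 = +1.
Zolotarev: (43|199) = +1, matching the cycle-count sign.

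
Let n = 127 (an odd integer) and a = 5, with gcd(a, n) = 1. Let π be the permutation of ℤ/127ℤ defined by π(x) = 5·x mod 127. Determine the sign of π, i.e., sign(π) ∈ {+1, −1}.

Trace 64: π^k(64) = [64, 66, 76, 126, 122, 102, 2] for k=0..6.
π_5 has 4 disjoint cycles with lengths [42, 42, 42, 1] on {0,…,126}.
127 − 4 = 123 transpositions; sign(π) = (−1)^123 = -1.
The Jacobi symbol (5|127) = -1 (Zolotarev) agrees.

-1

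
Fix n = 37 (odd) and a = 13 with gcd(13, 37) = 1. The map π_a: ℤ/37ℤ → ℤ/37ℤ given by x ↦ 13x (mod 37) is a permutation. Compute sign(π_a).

Orbit of 25 under x↦13x: [25, 29, 7, 17, 36, 24, 16]… (length divides ord_37(13)).
2 cycles of lengths [36, 1].
With 2 cycles on 37 points, sign = (−1)^{37−2} = -1.

-1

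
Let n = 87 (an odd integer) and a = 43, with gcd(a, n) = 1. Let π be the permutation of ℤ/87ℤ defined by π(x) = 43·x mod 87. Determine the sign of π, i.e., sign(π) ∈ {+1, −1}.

Start at x=10: 10 → 82 → 46 → 64 → 55 → 16 → 79 → … (one orbit).
π_43 has 6 disjoint cycles with lengths [28, 28, 28, 1, 1, 1] on {0,…,86}.
87 − 6 = 81 transpositions; sign(π) = (−1)^81 = -1.

-1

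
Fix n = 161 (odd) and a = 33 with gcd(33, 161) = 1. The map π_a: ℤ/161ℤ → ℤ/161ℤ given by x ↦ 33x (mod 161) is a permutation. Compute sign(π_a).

+1

Start at x=89: 89 → 39 → 160 → 128 → 38 → 127 → 5 → … (one orbit).
5 cycles of lengths [66, 66, 22, 6, 1].
sign(π) = (−1)^{n − #cycles} = (−1)^{161−5} = (−1)^156 = +1.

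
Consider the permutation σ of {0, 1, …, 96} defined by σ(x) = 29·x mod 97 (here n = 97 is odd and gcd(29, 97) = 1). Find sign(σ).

Trace 41: π^k(41) = [41, 25, 46, 73, 80, 89, 59] for k=0..6.
The orbit structure of x ↦ 29x mod 97: 2 orbits of sizes [96, 1].
97 − 2 = 95 transpositions; sign(π) = (−1)^95 = -1.
The Jacobi symbol (29|97) = -1 (Zolotarev) agrees.

-1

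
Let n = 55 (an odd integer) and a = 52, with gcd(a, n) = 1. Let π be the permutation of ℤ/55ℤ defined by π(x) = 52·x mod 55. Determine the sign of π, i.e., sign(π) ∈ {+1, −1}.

Orbit of 26 under x↦52x: [26, 32, 14, 13, 16, 7, 34]… (length divides ord_55(52)).
5 cycles of lengths [20, 20, 10, 4, 1].
n − c = 55 − 5 = 50; sign = (−1)^50 = +1.
(52|55)_J = +1 (Zolotarev's lemma cross-check).

+1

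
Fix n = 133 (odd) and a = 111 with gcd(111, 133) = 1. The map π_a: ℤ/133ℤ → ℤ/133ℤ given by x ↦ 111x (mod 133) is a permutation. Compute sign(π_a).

-1

Orbit of 20 under x↦111x: [20, 92, 104, 106, 62, 99, 83]… (length divides ord_133(111)).
12 cycles of lengths [18, 18, 18, 18, 18, 18, 9, 9, 2, 2, 2, 1].
12 cycles on 133: each ℓ→(−1)^(ℓ−1), product (−1)^121 = -1.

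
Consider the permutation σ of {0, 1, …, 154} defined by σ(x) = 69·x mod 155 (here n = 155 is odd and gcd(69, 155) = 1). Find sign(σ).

Trace 111: π^k(111) = [111, 64, 76, 129, 66, 59, 41] for k=0..6.
The orbit structure of x ↦ 69x mod 155: 9 orbits of sizes [30, 30, 30, 30, 15, 15, 2, 2, 1].
9 cycles on 155: each ℓ→(−1)^(ℓ−1), product (−1)^146 = +1.

+1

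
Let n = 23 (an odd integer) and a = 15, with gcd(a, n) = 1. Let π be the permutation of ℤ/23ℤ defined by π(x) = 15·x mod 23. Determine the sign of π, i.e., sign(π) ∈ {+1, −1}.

Orbit of 17 under x↦15x: [17, 2, 7, 13, 11, 4, 14]… (length divides ord_23(15)).
2 cycles of lengths [22, 1].
sign(π) = (−1)^{n − #cycles} = (−1)^{23−2} = (−1)^21 = -1.
Check: (15/23) = -1 by Zolotarev.

-1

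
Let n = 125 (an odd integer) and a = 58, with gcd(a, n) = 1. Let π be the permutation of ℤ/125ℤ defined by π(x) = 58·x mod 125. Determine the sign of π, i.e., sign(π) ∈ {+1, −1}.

-1

Trace 81: π^k(81) = [81, 73, 109, 72, 51, 83, 64] for k=0..6.
Decompose π into cycles: lengths [100, 20, 4, 1] (4 cycles, including the fixed point 0).
4 cycles on 125: each ℓ→(−1)^(ℓ−1), product (−1)^121 = -1.
The Jacobi symbol (58|125) = -1 (Zolotarev) agrees.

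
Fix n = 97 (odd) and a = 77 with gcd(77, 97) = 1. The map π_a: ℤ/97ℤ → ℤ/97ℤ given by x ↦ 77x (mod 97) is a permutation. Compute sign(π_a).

-1

Orbit of 77 under x↦77x: [77, 12, 51, 47, 30, 79, 69]… (length divides ord_97(77)).
π_77 has 4 disjoint cycles with lengths [32, 32, 32, 1] on {0,…,96}.
sign(π) = (−1)^{n − #cycles} = (−1)^{97−4} = (−1)^93 = -1.
Via Zolotarev, sign(π_{77}) = (77|97) = -1.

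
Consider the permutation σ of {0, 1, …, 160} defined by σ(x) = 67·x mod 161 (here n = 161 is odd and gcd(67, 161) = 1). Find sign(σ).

-1

Start at x=72: 72 → 155 → 81 → 114 → 71 → 88 → 100 → … (one orbit).
Cycle lengths of π_67 on ℤ/161ℤ: [66, 66, 22, 3, 3, 1]; 6 cycles in total.
n − c = 161 − 6 = 155; sign = (−1)^155 = -1.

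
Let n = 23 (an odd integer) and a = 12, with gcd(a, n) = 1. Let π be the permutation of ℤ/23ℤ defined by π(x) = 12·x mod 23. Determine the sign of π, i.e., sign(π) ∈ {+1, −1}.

Trace 9: π^k(9) = [9, 16, 8, 4, 2, 1, 12] for k=0..6.
π_12 has 3 disjoint cycles with lengths [11, 11, 1] on {0,…,22}.
Σ(ℓ_i−1) = 23−3 = 20; sign = (−1)^20 = +1.
Check: (12/23) = +1 by Zolotarev.

+1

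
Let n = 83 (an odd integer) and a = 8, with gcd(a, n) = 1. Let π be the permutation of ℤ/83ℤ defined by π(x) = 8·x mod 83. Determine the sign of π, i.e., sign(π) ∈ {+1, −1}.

-1

Start at x=19: 19 → 69 → 54 → 17 → 53 → 9 → 72 → … (one orbit).
Cycle type of π: 82 + 1; total 2 cycles.
2 cycles on 83: each ℓ→(−1)^(ℓ−1), product (−1)^81 = -1.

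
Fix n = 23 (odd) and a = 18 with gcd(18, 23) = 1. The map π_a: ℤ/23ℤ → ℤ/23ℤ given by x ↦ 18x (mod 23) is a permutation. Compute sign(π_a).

+1

Trace 12: π^k(12) = [12, 9, 1, 18, 2, 13, 4] for k=0..6.
π_18 has 3 disjoint cycles with lengths [11, 11, 1] on {0,…,22}.
Σ(ℓ_i−1) = 23−3 = 20; sign = (−1)^20 = +1.
Check: (18/23) = +1 by Zolotarev.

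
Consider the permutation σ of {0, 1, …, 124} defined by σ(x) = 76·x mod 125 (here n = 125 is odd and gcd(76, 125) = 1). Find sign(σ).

Trace 1: π^k(1) = [1, 76, 26, 101, 51] for k=0..4.
Cycle lengths of π_76 on ℤ/125ℤ: [5, 5, 5, 5, 5, 5, 5, 5, 5, 5, 5, 5, 5, 5, 5, 5, 5, 5, 5, 5, 1, 1, 1, 1, 1, 1, 1, 1, 1, 1, 1, 1, 1, 1, 1, 1, 1, 1, 1, 1, 1, 1, 1, 1, 1]; 45 cycles in total.
45 cycles on 125: each ℓ→(−1)^(ℓ−1), product (−1)^80 = +1.

+1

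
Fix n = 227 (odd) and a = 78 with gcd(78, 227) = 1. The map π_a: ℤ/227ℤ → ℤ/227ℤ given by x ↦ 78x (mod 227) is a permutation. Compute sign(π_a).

Orbit of 225 under x↦78x: [225, 71, 90, 210, 36, 84, 196]… (length divides ord_227(78)).
Cycle lengths of π_78 on ℤ/227ℤ: [113, 113, 1]; 3 cycles in total.
sign(π) = (−1)^{n − #cycles} = (−1)^{227−3} = (−1)^224 = +1.
Via Zolotarev, sign(π_{78}) = (78|227) = +1.

+1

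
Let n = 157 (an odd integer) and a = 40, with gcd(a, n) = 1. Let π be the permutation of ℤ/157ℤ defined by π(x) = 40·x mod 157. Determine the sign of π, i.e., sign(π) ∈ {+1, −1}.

Orbit of 93 under x↦40x: [93, 109, 121, 130, 19, 132, 99]… (length divides ord_157(40)).
Decompose π into cycles: lengths [39, 39, 39, 39, 1] (5 cycles, including the fixed point 0).
157 − 5 = 152 transpositions; sign(π) = (−1)^152 = +1.

+1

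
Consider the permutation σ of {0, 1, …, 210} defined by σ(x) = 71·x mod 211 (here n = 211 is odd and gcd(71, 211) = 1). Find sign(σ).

+1

Start at x=1: 1 → 71 → 188 → 55 → 107 → 1 (one orbit).
π_71 has 43 disjoint cycles with lengths [5, 5, 5, 5, 5, 5, 5, 5, 5, 5, 5, 5, 5, 5, 5, 5, 5, 5, 5, 5, 5, 5, 5, 5, 5, 5, 5, 5, 5, 5, 5, 5, 5, 5, 5, 5, 5, 5, 5, 5, 5, 5, 1] on {0,…,210}.
43 cycles on 211: each ℓ→(−1)^(ℓ−1), product (−1)^168 = +1.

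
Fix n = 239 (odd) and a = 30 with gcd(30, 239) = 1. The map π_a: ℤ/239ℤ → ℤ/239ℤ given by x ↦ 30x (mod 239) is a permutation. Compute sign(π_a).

+1

Start at x=144: 144 → 18 → 62 → 187 → 113 → 44 → 125 → … (one orbit).
The orbit structure of x ↦ 30x mod 239: 3 orbits of sizes [119, 119, 1].
n − c = 239 − 3 = 236; sign = (−1)^236 = +1.
(30|239)_J = +1 (Zolotarev's lemma cross-check).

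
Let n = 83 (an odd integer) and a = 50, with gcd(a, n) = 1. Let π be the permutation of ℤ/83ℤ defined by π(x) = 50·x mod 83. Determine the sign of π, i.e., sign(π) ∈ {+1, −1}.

Start at x=30: 30 → 6 → 51 → 60 → 12 → 19 → 37 → … (one orbit).
π_50 has 2 disjoint cycles with lengths [82, 1] on {0,…,82}.
With 2 cycles on 83 points, sign = (−1)^{83−2} = -1.
The Jacobi symbol (50|83) = -1 (Zolotarev) agrees.

-1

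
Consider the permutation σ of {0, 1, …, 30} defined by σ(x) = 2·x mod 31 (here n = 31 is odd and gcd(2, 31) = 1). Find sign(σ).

Orbit of 1 under x↦2x: [1, 2, 4, 8, 16]… (length divides ord_31(2)).
Cycle type of π: 5×6 + 1; total 7 cycles.
31 − 7 = 24 transpositions; sign(π) = (−1)^24 = +1.

+1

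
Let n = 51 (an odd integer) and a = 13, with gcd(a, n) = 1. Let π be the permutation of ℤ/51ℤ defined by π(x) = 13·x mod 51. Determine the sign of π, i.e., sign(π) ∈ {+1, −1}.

+1

Orbit of 4 under x↦13x: [4, 1, 13, 16]… (length divides ord_51(13)).
Cycle type of π: 4×12 + 1×3; total 15 cycles.
sign(π) = (−1)^{n − #cycles} = (−1)^{51−15} = (−1)^36 = +1.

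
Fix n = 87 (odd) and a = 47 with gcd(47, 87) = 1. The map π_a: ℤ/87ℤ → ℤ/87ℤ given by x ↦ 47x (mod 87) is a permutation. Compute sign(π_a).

+1

Orbit of 41 under x↦47x: [41, 13, 2, 7, 68, 64, 50]… (length divides ord_87(47)).
The orbit structure of x ↦ 47x mod 87: 5 orbits of sizes [28, 28, 28, 2, 1].
Σ(ℓ_i−1) = 87−5 = 82; sign = (−1)^82 = +1.
Zolotarev: (47|87) = +1, matching the cycle-count sign.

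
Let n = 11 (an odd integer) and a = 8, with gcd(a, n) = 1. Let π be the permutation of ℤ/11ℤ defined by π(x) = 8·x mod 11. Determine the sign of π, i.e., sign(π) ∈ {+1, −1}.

-1

Orbit of 1 under x↦8x: [1, 8, 9, 6, 4, 10, 3]… (length divides ord_11(8)).
Decompose π into cycles: lengths [10, 1] (2 cycles, including the fixed point 0).
n − c = 11 − 2 = 9; sign = (−1)^9 = -1.
Via Zolotarev, sign(π_{8}) = (8|11) = -1.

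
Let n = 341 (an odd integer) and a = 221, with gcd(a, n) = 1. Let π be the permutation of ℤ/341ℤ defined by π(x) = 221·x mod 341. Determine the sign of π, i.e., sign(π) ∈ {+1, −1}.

+1

Trace 1: π^k(1) = [1, 221, 78, 188, 287] for k=0..4.
π_221 has 77 disjoint cycles with lengths [5, 5, 5, 5, 5, 5, 5, 5, 5, 5, 5, 5, 5, 5, 5, 5, 5, 5, 5, 5, 5, 5, 5, 5, 5, 5, 5, 5, 5, 5, 5, 5, 5, 5, 5, 5, 5, 5, 5, 5, 5, 5, 5, 5, 5, 5, 5, 5, 5, 5, 5, 5, 5, 5, 5, 5, 5, 5, 5, 5, 5, 5, 5, 5, 5, 5, 1, 1, 1, 1, 1, 1, 1, 1, 1, 1, 1] on {0,…,340}.
With 77 cycles on 341 points, sign = (−1)^{341−77} = +1.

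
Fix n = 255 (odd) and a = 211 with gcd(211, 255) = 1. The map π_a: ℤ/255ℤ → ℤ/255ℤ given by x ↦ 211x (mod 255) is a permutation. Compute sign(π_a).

-1

Start at x=211: 211 → 151 → 241 → 106 → 181 → 196 → 46 → … (one orbit).
Decompose π into cycles: lengths [16, 16, 16, 16, 16, 16, 16, 16, 16, 16, 16, 16, 16, 16, 16, 1, 1, 1, 1, 1, 1, 1, 1, 1, 1, 1, 1, 1, 1, 1] (30 cycles, including the fixed point 0).
With 30 cycles on 255 points, sign = (−1)^{255−30} = -1.
(211|255)_J = -1 (Zolotarev's lemma cross-check).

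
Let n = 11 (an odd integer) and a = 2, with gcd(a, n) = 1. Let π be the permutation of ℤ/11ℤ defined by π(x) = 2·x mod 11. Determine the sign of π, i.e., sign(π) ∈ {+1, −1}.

-1

Start at x=7: 7 → 3 → 6 → 1 → 2 → 4 → 8 → … (one orbit).
2 cycles of lengths [10, 1].
2 cycles on 11: each ℓ→(−1)^(ℓ−1), product (−1)^9 = -1.
Via Zolotarev, sign(π_{2}) = (2|11) = -1.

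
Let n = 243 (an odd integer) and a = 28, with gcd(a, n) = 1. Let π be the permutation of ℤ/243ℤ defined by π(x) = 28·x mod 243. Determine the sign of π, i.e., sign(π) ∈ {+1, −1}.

+1

Orbit of 55 under x↦28x: [55, 82, 109, 136, 163, 190, 217]… (length divides ord_243(28)).
Decompose π into cycles: lengths [9, 9, 9, 9, 9, 9, 9, 9, 9, 9, 9, 9, 9, 9, 9, 9, 9, 9, 3, 3, 3, 3, 3, 3, 3, 3, 3, 3, 3, 3, 3, 3, 3, 3, 3, 3, 1, 1, 1, 1, 1, 1, 1, 1, 1, 1, 1, 1, 1, 1, 1, 1, 1, 1, 1, 1, 1, 1, 1, 1, 1, 1, 1] (63 cycles, including the fixed point 0).
sign(π) = (−1)^{n − #cycles} = (−1)^{243−63} = (−1)^180 = +1.
Check: (28/243) = +1 by Zolotarev.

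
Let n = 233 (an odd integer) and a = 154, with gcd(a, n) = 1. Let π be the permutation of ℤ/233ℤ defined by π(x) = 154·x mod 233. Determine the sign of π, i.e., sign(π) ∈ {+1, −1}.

Start at x=161: 161 → 96 → 105 → 93 → 109 → 10 → 142 → … (one orbit).
π_154 has 2 disjoint cycles with lengths [232, 1] on {0,…,232}.
233 − 2 = 231 transpositions; sign(π) = (−1)^231 = -1.
The Jacobi symbol (154|233) = -1 (Zolotarev) agrees.

-1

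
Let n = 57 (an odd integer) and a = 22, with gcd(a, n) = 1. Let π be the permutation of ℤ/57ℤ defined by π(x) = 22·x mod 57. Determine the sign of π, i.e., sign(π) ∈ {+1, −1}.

-1

Trace 25: π^k(25) = [25, 37, 16, 10, 49, 52, 4] for k=0..6.
π_22 has 6 disjoint cycles with lengths [18, 18, 18, 1, 1, 1] on {0,…,56}.
With 6 cycles on 57 points, sign = (−1)^{57−6} = -1.
Via Zolotarev, sign(π_{22}) = (22|57) = -1.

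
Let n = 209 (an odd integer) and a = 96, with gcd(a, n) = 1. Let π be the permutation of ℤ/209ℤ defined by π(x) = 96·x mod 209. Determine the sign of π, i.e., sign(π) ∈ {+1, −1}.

-1

Orbit of 1 under x↦96x: [1, 96, 20, 39, 191, 153, 58]… (length divides ord_209(96)).
38 cycles of lengths [10, 10, 10, 10, 10, 10, 10, 10, 10, 10, 10, 10, 10, 10, 10, 10, 10, 10, 10, 1, 1, 1, 1, 1, 1, 1, 1, 1, 1, 1, 1, 1, 1, 1, 1, 1, 1, 1].
n − c = 209 − 38 = 171; sign = (−1)^171 = -1.
Zolotarev: (96|209) = -1, matching the cycle-count sign.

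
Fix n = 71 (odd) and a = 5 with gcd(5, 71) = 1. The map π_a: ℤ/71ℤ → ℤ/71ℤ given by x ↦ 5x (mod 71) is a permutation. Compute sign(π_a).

+1

Start at x=57: 57 → 1 → 5 → 25 → 54 → 57 (one orbit).
The orbit structure of x ↦ 5x mod 71: 15 orbits of sizes [5, 5, 5, 5, 5, 5, 5, 5, 5, 5, 5, 5, 5, 5, 1].
Σ(ℓ_i−1) = 71−15 = 56; sign = (−1)^56 = +1.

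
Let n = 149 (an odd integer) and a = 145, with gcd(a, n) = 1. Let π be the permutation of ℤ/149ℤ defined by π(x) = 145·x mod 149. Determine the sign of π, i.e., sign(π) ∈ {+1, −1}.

+1

Orbit of 67 under x↦145x: [67, 30, 29, 33, 17, 81, 123]… (length divides ord_149(145)).
Cycle type of π: 37×4 + 1; total 5 cycles.
With 5 cycles on 149 points, sign = (−1)^{149−5} = +1.
The Jacobi symbol (145|149) = +1 (Zolotarev) agrees.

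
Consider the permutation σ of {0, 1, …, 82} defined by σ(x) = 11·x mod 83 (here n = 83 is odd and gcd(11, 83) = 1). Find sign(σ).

Trace 27: π^k(27) = [27, 48, 30, 81, 61, 7, 77] for k=0..6.
3 cycles of lengths [41, 41, 1].
sign(π) = (−1)^{n − #cycles} = (−1)^{83−3} = (−1)^80 = +1.

+1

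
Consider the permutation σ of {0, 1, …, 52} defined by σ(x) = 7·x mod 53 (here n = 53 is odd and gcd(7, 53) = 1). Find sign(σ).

Start at x=25: 25 → 16 → 6 → 42 → 29 → 44 → 43 → … (one orbit).
Cycle lengths of π_7 on ℤ/53ℤ: [26, 26, 1]; 3 cycles in total.
sign(π) = (−1)^{n − #cycles} = (−1)^{53−3} = (−1)^50 = +1.
(7|53)_J = +1 (Zolotarev's lemma cross-check).

+1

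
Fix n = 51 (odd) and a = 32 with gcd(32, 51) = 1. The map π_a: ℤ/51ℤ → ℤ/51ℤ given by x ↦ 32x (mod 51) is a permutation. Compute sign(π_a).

Orbit of 26 under x↦32x: [26, 16, 2, 13, 8, 1, 32]… (length divides ord_51(32)).
Cycle lengths of π_32 on ℤ/51ℤ: [8, 8, 8, 8, 8, 8, 2, 1]; 8 cycles in total.
51 − 8 = 43 transpositions; sign(π) = (−1)^43 = -1.

-1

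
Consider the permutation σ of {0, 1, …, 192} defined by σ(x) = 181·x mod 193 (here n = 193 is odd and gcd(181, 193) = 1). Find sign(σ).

Trace 81: π^k(81) = [81, 186, 84, 150, 130, 177, 192] for k=0..6.
The orbit structure of x ↦ 181x mod 193: 9 orbits of sizes [24, 24, 24, 24, 24, 24, 24, 24, 1].
n − c = 193 − 9 = 184; sign = (−1)^184 = +1.
Via Zolotarev, sign(π_{181}) = (181|193) = +1.

+1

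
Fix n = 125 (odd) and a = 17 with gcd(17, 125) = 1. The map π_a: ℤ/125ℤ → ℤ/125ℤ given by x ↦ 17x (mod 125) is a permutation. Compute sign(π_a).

Trace 46: π^k(46) = [46, 32, 44, 123, 91, 47, 49] for k=0..6.
Cycle lengths of π_17 on ℤ/125ℤ: [100, 20, 4, 1]; 4 cycles in total.
n − c = 125 − 4 = 121; sign = (−1)^121 = -1.
(17|125)_J = -1 (Zolotarev's lemma cross-check).

-1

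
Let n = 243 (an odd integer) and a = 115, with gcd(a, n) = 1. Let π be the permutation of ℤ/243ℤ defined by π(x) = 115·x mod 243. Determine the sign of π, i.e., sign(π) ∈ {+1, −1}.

Orbit of 175 under x↦115x: [175, 199, 43, 85, 55, 7, 76]… (length divides ord_243(115)).
Cycle lengths of π_115 on ℤ/243ℤ: [81, 81, 27, 27, 9, 9, 3, 3, 1, 1, 1]; 11 cycles in total.
Σ(ℓ_i−1) = 243−11 = 232; sign = (−1)^232 = +1.

+1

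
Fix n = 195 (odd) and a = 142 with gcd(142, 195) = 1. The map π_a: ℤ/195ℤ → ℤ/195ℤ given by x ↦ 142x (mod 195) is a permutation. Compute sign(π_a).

-1

Start at x=1: 1 → 142 → 79 → 103 → 1 (one orbit).
60 cycles of lengths [4, 4, 4, 4, 4, 4, 4, 4, 4, 4, 4, 4, 4, 4, 4, 4, 4, 4, 4, 4, 4, 4, 4, 4, 4, 4, 4, 4, 4, 4, 4, 4, 4, 4, 4, 4, 4, 4, 4, 2, 2, 2, 2, 2, 2, 2, 2, 2, 2, 2, 2, 2, 2, 2, 2, 2, 2, 1, 1, 1].
60 cycles on 195: each ℓ→(−1)^(ℓ−1), product (−1)^135 = -1.
(142|195)_J = -1 (Zolotarev's lemma cross-check).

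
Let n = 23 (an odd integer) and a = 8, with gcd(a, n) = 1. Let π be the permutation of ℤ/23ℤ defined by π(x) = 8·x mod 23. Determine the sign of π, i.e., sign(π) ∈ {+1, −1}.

+1

Trace 6: π^k(6) = [6, 2, 16, 13, 12, 4, 9] for k=0..6.
π_8 has 3 disjoint cycles with lengths [11, 11, 1] on {0,…,22}.
sign(π) = (−1)^{n − #cycles} = (−1)^{23−3} = (−1)^20 = +1.
Check: (8/23) = +1 by Zolotarev.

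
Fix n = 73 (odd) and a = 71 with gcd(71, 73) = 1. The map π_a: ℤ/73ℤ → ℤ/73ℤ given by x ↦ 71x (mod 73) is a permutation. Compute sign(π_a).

+1

Start at x=65: 65 → 16 → 41 → 64 → 18 → 37 → 72 → … (one orbit).
Cycle type of π: 18×4 + 1; total 5 cycles.
sign(π) = (−1)^{n − #cycles} = (−1)^{73−5} = (−1)^68 = +1.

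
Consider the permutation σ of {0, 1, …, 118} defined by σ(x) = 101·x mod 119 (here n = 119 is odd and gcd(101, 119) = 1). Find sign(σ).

Start at x=18: 18 → 33 → 1 → 101 → 86 → 118 → 18 (one orbit).
Decompose π into cycles: lengths [6, 6, 6, 6, 6, 6, 6, 6, 6, 6, 6, 6, 6, 6, 6, 6, 6, 2, 2, 2, 2, 2, 2, 2, 2, 1] (26 cycles, including the fixed point 0).
sign(π) = (−1)^{n − #cycles} = (−1)^{119−26} = (−1)^93 = -1.

-1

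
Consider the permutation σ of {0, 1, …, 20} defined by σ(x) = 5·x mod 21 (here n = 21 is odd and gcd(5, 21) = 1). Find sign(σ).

Trace 4: π^k(4) = [4, 20, 16, 17, 1, 5] for k=0..5.
Decompose π into cycles: lengths [6, 6, 6, 2, 1] (5 cycles, including the fixed point 0).
21 − 5 = 16 transpositions; sign(π) = (−1)^16 = +1.
Zolotarev: (5|21) = +1, matching the cycle-count sign.

+1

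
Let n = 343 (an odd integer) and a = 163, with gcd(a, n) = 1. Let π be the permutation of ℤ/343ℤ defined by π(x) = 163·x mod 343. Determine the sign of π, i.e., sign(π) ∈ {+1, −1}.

+1

Trace 44: π^k(44) = [44, 312, 92, 247, 130, 267, 303] for k=0..6.
Cycle lengths of π_163 on ℤ/343ℤ: [147, 147, 21, 21, 3, 3, 1]; 7 cycles in total.
With 7 cycles on 343 points, sign = (−1)^{343−7} = +1.
Via Zolotarev, sign(π_{163}) = (163|343) = +1.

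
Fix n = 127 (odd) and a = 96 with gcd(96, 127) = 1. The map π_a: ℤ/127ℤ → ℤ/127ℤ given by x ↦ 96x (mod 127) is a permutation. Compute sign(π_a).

-1

Orbit of 73 under x↦96x: [73, 23, 49, 5, 99, 106, 16]… (length divides ord_127(96)).
Decompose π into cycles: lengths [126, 1] (2 cycles, including the fixed point 0).
n − c = 127 − 2 = 125; sign = (−1)^125 = -1.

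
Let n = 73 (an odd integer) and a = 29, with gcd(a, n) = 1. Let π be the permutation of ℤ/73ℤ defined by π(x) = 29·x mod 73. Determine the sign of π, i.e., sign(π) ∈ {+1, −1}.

Orbit of 6 under x↦29x: [6, 28, 9, 42, 50, 63, 2]… (length divides ord_73(29)).
Cycle type of π: 72 + 1; total 2 cycles.
2 cycles on 73: each ℓ→(−1)^(ℓ−1), product (−1)^71 = -1.
(29|73)_J = -1 (Zolotarev's lemma cross-check).

-1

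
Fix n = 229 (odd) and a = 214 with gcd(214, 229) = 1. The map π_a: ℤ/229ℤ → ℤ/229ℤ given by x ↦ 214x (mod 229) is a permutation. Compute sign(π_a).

Orbit of 60 under x↦214x: [60, 16, 218, 165, 44, 27, 53]… (length divides ord_229(214)).
The orbit structure of x ↦ 214x mod 229: 13 orbits of sizes [19, 19, 19, 19, 19, 19, 19, 19, 19, 19, 19, 19, 1].
n − c = 229 − 13 = 216; sign = (−1)^216 = +1.

+1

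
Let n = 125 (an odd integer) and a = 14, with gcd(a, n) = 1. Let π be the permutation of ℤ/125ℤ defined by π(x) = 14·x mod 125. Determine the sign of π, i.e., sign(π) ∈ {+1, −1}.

Trace 26: π^k(26) = [26, 114, 96, 94, 66, 49, 61] for k=0..6.
π_14 has 7 disjoint cycles with lengths [50, 50, 10, 10, 2, 2, 1] on {0,…,124}.
7 cycles on 125: each ℓ→(−1)^(ℓ−1), product (−1)^118 = +1.

+1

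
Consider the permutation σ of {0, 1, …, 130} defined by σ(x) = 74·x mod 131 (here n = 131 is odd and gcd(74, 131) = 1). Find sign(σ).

+1

Orbit of 39 under x↦74x: [39, 4, 34, 27, 33, 84, 59]… (length divides ord_131(74)).
Cycle lengths of π_74 on ℤ/131ℤ: [65, 65, 1]; 3 cycles in total.
131 − 3 = 128 transpositions; sign(π) = (−1)^128 = +1.
Check: (74/131) = +1 by Zolotarev.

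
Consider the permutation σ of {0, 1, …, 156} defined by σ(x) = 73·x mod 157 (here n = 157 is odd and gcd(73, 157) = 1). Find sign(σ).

-1

Orbit of 106 under x↦73x: [106, 45, 145, 66, 108, 34, 127]… (length divides ord_157(73)).
π_73 has 2 disjoint cycles with lengths [156, 1] on {0,…,156}.
sign(π) = (−1)^{n − #cycles} = (−1)^{157−2} = (−1)^155 = -1.
The Jacobi symbol (73|157) = -1 (Zolotarev) agrees.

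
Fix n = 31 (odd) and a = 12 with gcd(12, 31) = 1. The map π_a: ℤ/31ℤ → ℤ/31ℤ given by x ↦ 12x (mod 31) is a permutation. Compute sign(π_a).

Orbit of 15 under x↦12x: [15, 25, 21, 4, 17, 18, 30]… (length divides ord_31(12)).
2 cycles of lengths [30, 1].
2 cycles on 31: each ℓ→(−1)^(ℓ−1), product (−1)^29 = -1.
Check: (12/31) = -1 by Zolotarev.

-1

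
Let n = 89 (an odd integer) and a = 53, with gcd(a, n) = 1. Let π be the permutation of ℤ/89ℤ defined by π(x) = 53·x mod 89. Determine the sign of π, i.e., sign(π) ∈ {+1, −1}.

Orbit of 16 under x↦53x: [16, 47, 88, 36, 39, 20, 81]… (length divides ord_89(53)).
Cycle type of π: 44×2 + 1; total 3 cycles.
89 − 3 = 86 transpositions; sign(π) = (−1)^86 = +1.
Check: (53/89) = +1 by Zolotarev.

+1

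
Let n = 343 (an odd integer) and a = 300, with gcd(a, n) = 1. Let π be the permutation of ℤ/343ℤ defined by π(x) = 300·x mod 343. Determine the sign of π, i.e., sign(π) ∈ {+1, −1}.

-1

Start at x=288: 288 → 307 → 176 → 321 → 260 → 139 → 197 → … (one orbit).
Cycle type of π: 98×3 + 14×3 + 2×3 + 1; total 10 cycles.
sign(π) = (−1)^{n − #cycles} = (−1)^{343−10} = (−1)^333 = -1.
The Jacobi symbol (300|343) = -1 (Zolotarev) agrees.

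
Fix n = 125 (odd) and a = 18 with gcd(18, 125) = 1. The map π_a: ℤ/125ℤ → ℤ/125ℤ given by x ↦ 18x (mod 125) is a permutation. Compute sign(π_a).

-1

Orbit of 101 under x↦18x: [101, 68, 99, 32, 76, 118, 124]… (length divides ord_125(18)).
Cycle lengths of π_18 on ℤ/125ℤ: [20, 20, 20, 20, 20, 4, 4, 4, 4, 4, 4, 1]; 12 cycles in total.
125 − 12 = 113 transpositions; sign(π) = (−1)^113 = -1.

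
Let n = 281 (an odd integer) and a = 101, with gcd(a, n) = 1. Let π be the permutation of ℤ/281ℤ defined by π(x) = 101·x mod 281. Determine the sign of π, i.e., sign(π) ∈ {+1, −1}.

Trace 79: π^k(79) = [79, 111, 252, 162, 64, 1, 101] for k=0..6.
π_101 has 9 disjoint cycles with lengths [35, 35, 35, 35, 35, 35, 35, 35, 1] on {0,…,280}.
With 9 cycles on 281 points, sign = (−1)^{281−9} = +1.

+1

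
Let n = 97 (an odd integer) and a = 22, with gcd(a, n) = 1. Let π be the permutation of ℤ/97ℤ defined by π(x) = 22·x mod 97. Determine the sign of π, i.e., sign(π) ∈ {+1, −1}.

+1

Start at x=22: 22 → 96 → 75 → 1 → 22 (one orbit).
Cycle lengths of π_22 on ℤ/97ℤ: [4, 4, 4, 4, 4, 4, 4, 4, 4, 4, 4, 4, 4, 4, 4, 4, 4, 4, 4, 4, 4, 4, 4, 4, 1]; 25 cycles in total.
sign(π) = (−1)^{n − #cycles} = (−1)^{97−25} = (−1)^72 = +1.
Zolotarev: (22|97) = +1, matching the cycle-count sign.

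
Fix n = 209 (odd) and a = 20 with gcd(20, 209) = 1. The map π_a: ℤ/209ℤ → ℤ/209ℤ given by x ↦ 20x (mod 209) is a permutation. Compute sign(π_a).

+1

Trace 58: π^k(58) = [58, 115, 1, 20, 191] for k=0..4.
The orbit structure of x ↦ 20x mod 209: 57 orbits of sizes [5, 5, 5, 5, 5, 5, 5, 5, 5, 5, 5, 5, 5, 5, 5, 5, 5, 5, 5, 5, 5, 5, 5, 5, 5, 5, 5, 5, 5, 5, 5, 5, 5, 5, 5, 5, 5, 5, 1, 1, 1, 1, 1, 1, 1, 1, 1, 1, 1, 1, 1, 1, 1, 1, 1, 1, 1].
sign(π) = (−1)^{n − #cycles} = (−1)^{209−57} = (−1)^152 = +1.
Via Zolotarev, sign(π_{20}) = (20|209) = +1.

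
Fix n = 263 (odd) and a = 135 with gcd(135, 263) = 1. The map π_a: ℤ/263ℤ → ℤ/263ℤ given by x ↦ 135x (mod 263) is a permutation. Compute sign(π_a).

-1

Trace 147: π^k(147) = [147, 120, 157, 155, 148, 255, 235] for k=0..6.
Decompose π into cycles: lengths [262, 1] (2 cycles, including the fixed point 0).
sign(π) = (−1)^{n − #cycles} = (−1)^{263−2} = (−1)^261 = -1.
Check: (135/263) = -1 by Zolotarev.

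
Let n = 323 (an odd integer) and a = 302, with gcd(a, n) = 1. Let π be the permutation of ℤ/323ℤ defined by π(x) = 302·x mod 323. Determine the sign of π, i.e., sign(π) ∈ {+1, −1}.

Start at x=140: 140 → 290 → 47 → 305 → 55 → 137 → 30 → … (one orbit).
15 cycles of lengths [36, 36, 36, 36, 36, 36, 36, 36, 9, 9, 4, 4, 4, 4, 1].
15 cycles on 323: each ℓ→(−1)^(ℓ−1), product (−1)^308 = +1.
Via Zolotarev, sign(π_{302}) = (302|323) = +1.

+1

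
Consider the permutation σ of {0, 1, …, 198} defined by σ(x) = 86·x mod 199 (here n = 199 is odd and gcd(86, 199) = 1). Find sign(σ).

+1

Trace 104: π^k(104) = [104, 188, 49, 35, 25, 160, 29] for k=0..6.
3 cycles of lengths [99, 99, 1].
199 − 3 = 196 transpositions; sign(π) = (−1)^196 = +1.
The Jacobi symbol (86|199) = +1 (Zolotarev) agrees.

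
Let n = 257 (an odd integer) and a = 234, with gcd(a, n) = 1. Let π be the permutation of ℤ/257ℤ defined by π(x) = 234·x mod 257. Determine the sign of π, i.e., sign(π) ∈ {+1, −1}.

+1

Orbit of 64 under x↦234x: [64, 70, 189, 22, 8, 73, 120]… (length divides ord_257(234)).
Decompose π into cycles: lengths [64, 64, 64, 64, 1] (5 cycles, including the fixed point 0).
5 cycles on 257: each ℓ→(−1)^(ℓ−1), product (−1)^252 = +1.
Via Zolotarev, sign(π_{234}) = (234|257) = +1.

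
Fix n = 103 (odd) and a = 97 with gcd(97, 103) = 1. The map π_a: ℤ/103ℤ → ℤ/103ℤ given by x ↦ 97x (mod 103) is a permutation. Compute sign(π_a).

Trace 26: π^k(26) = [26, 50, 9, 49, 15, 13, 25] for k=0..6.
π_97 has 3 disjoint cycles with lengths [51, 51, 1] on {0,…,102}.
n − c = 103 − 3 = 100; sign = (−1)^100 = +1.
Zolotarev: (97|103) = +1, matching the cycle-count sign.

+1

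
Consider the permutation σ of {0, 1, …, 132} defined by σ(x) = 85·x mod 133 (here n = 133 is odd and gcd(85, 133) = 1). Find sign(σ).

+1

Orbit of 106 under x↦85x: [106, 99, 36, 1, 85, 43, 64]… (length divides ord_133(85)).
Cycle lengths of π_85 on ℤ/133ℤ: [9, 9, 9, 9, 9, 9, 9, 9, 9, 9, 9, 9, 9, 9, 1, 1, 1, 1, 1, 1, 1]; 21 cycles in total.
sign(π) = (−1)^{n − #cycles} = (−1)^{133−21} = (−1)^112 = +1.
Zolotarev: (85|133) = +1, matching the cycle-count sign.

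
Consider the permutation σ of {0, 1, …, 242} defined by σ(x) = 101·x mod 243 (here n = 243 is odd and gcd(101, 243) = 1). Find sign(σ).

Trace 98: π^k(98) = [98, 178, 239, 82, 20, 76, 143] for k=0..6.
Cycle type of π: 162 + 54 + 18 + 6 + 2 + 1; total 6 cycles.
sign(π) = (−1)^{n − #cycles} = (−1)^{243−6} = (−1)^237 = -1.

-1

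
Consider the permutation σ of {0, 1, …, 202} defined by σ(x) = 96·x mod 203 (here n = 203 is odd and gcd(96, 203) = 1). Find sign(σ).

-1

Start at x=170: 170 → 80 → 169 → 187 → 88 → 125 → 23 → … (one orbit).
Cycle lengths of π_96 on ℤ/203ℤ: [42, 42, 42, 42, 14, 14, 6, 1]; 8 cycles in total.
8 cycles on 203: each ℓ→(−1)^(ℓ−1), product (−1)^195 = -1.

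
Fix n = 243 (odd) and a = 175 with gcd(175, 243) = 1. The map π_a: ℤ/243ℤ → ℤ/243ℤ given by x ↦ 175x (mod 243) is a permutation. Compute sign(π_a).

Trace 202: π^k(202) = [202, 115, 199, 76, 178, 46, 31] for k=0..6.
11 cycles of lengths [81, 81, 27, 27, 9, 9, 3, 3, 1, 1, 1].
243 − 11 = 232 transpositions; sign(π) = (−1)^232 = +1.

+1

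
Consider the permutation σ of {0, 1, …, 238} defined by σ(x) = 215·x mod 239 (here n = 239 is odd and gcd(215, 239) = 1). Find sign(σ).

Start at x=24: 24 → 141 → 201 → 195 → 100 → 229 → 1 → … (one orbit).
Cycle type of π: 14×17 + 1; total 18 cycles.
n − c = 239 − 18 = 221; sign = (−1)^221 = -1.

-1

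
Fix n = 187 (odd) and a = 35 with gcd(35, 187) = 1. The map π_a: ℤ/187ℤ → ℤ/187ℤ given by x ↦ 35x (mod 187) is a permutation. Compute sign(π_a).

Start at x=103: 103 → 52 → 137 → 120 → 86 → 18 → 69 → … (one orbit).
Cycle type of π: 10×17 + 1×17; total 34 cycles.
n − c = 187 − 34 = 153; sign = (−1)^153 = -1.

-1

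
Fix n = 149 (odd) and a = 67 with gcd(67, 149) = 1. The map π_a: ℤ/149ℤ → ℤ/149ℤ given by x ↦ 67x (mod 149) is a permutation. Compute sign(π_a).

+1

Start at x=81: 81 → 63 → 49 → 5 → 37 → 95 → 107 → … (one orbit).
Cycle type of π: 37×4 + 1; total 5 cycles.
sign(π) = (−1)^{n − #cycles} = (−1)^{149−5} = (−1)^144 = +1.
(67|149)_J = +1 (Zolotarev's lemma cross-check).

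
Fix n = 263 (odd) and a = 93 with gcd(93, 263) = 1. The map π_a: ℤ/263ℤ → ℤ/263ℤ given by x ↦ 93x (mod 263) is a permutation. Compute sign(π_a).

+1

Orbit of 198 under x↦93x: [198, 4, 109, 143, 149, 181, 1]… (length divides ord_263(93)).
3 cycles of lengths [131, 131, 1].
263 − 3 = 260 transpositions; sign(π) = (−1)^260 = +1.
Via Zolotarev, sign(π_{93}) = (93|263) = +1.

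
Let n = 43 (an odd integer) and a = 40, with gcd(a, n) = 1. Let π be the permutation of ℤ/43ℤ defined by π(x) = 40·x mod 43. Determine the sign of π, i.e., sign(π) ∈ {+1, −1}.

+1

Orbit of 31 under x↦40x: [31, 36, 21, 23, 17, 35, 24]… (length divides ord_43(40)).
Cycle lengths of π_40 on ℤ/43ℤ: [21, 21, 1]; 3 cycles in total.
43 − 3 = 40 transpositions; sign(π) = (−1)^40 = +1.
Zolotarev: (40|43) = +1, matching the cycle-count sign.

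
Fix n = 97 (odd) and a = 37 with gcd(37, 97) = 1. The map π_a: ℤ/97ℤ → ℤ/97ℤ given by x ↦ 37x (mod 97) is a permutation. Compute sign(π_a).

Trace 52: π^k(52) = [52, 81, 87, 18, 84, 4, 51] for k=0..6.
Cycle type of π: 96 + 1; total 2 cycles.
sign(π) = (−1)^{n − #cycles} = (−1)^{97−2} = (−1)^95 = -1.
Zolotarev: (37|97) = -1, matching the cycle-count sign.

-1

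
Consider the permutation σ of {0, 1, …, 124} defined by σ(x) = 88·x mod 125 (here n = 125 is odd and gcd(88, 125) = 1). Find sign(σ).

-1

Start at x=91: 91 → 8 → 79 → 77 → 26 → 38 → 94 → … (one orbit).
π_88 has 4 disjoint cycles with lengths [100, 20, 4, 1] on {0,…,124}.
With 4 cycles on 125 points, sign = (−1)^{125−4} = -1.
Zolotarev: (88|125) = -1, matching the cycle-count sign.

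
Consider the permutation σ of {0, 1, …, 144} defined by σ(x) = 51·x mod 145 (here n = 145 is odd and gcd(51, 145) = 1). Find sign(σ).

Start at x=81: 81 → 71 → 141 → 86 → 36 → 96 → 111 → … (one orbit).
Decompose π into cycles: lengths [14, 14, 14, 14, 14, 14, 14, 14, 14, 14, 1, 1, 1, 1, 1] (15 cycles, including the fixed point 0).
Σ(ℓ_i−1) = 145−15 = 130; sign = (−1)^130 = +1.

+1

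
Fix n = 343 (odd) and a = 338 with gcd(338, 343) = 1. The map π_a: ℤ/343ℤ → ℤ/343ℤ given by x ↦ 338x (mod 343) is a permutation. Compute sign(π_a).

Trace 134: π^k(134) = [134, 16, 263, 57, 58, 53, 78] for k=0..6.
Cycle lengths of π_338 on ℤ/343ℤ: [147, 147, 21, 21, 3, 3, 1]; 7 cycles in total.
Σ(ℓ_i−1) = 343−7 = 336; sign = (−1)^336 = +1.
Zolotarev: (338|343) = +1, matching the cycle-count sign.

+1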